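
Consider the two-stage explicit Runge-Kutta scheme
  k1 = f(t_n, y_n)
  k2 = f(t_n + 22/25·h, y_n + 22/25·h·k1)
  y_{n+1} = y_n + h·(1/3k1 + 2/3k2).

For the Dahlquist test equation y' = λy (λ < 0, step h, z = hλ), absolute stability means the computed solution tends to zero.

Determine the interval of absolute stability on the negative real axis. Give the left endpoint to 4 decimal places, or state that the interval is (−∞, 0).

Test eqn y'=λy, z=hλ:
  k1=λy_n ⇒ h·k1=z·y_n;  k2=λ(1+22/25z)y_n ⇒ h·k2=z(1+22/25z)y_n
  y_{n+1}/y_n = 1 + 1/3z + 2/3z(1+22/25z) = 1 + z + 44/75z²
  R(z) = 1 + z + 44/75z².

Solve |R(x)|<1 on ℝ⁻.
x=-0.52: |R|=0.6386
R=1: x+44/75x²=0 ⇒ x=−75/44=-1.7045; min R=1−1/(4·44/75)=0.5739>−1
Confirm numerically:
  x=-1.464: |R|=0.79340 <1
  x=-1.325: |R|=0.70497 <1
  x=-0.923: |R|=0.57680 <1
  x=-0.727: |R|=0.58307 <1
  x=-2.044: |R|=1.40706 >1
  x=-2.003: |R|=1.35071 >1
  x=-1.881: |R|=1.19472 >1
So |R|<1 on (-1.7045, 0).

z∈(-1.7045,0).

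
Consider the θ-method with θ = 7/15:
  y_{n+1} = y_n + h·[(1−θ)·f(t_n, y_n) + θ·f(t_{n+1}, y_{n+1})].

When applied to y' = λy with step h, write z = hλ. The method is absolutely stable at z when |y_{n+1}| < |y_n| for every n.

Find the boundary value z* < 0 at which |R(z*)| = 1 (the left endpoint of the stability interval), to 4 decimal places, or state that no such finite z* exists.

Test eqn y'=λy, z=hλ:
  y_{n+1} = y_n + z·[8/15·y_n + 7/15·y_{n+1}] ⇒ (1 − 7/15z)y_{n+1} = (1 + 8/15z)y_n
  so R(z) = (1 + 8/15z)/(1 − 7/15z).

Find x<0 with |R(x)|<1.
x=-1.22: |R|=0.2226
R=−1: 1+8/15x = −1+7/15x ⇒ -1/15x=2 ⇒ x=2/(-1/15)=-30.0000
Confirm numerically:
  x=-26.028: |R|=0.97986 <1
  x=-22.933: |R|=0.95974 <1
  x=-21.618: |R|=0.94960 <1
  x=-14.486: |R|=0.86672 <1
  x=-30.445: |R|=1.00195 >1
  x=-30.357: |R|=1.00157 >1
So |R|<1 on (-30.0000, 0).

z* = -30.0000.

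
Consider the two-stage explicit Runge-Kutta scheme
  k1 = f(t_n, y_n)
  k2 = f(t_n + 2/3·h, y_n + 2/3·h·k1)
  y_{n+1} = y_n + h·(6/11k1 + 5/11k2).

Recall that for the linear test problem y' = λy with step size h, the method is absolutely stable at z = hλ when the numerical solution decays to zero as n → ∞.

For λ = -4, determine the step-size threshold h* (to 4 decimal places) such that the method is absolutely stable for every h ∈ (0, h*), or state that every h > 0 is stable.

(-3.3000,0); λ=-4 ⇒ h* = (33/10)/4 = 0.8250.

On y'=λy, z=hλ:
  k1=λy_n ⇒ h·k1=z·y_n;  k2=λ(1+2/3z)y_n ⇒ h·k2=z(1+2/3z)y_n
  y_{n+1}/y_n = 1 + 6/11z + 5/11z(1+2/3z) = 1 + z + 10/33z²
  so R(z) = 1 + z + 10/33z².

Boundary: |R(x)|=1, x<0.
x=-1.23: |R|=0.2285
R=1: x+10/33x²=0 ⇒ x=−33/10=-3.3000; min R=1−1/(4·10/33)=0.1750>−1
Confirm numerically:
  x=-2.720: |R|=0.52194 <1
  x=-2.648: |R|=0.47682 <1
  x=-2.500: |R|=0.39394 <1
  x=-2.045: |R|=0.22228 <1
  x=-3.655: |R|=1.39319 >1
  x=-3.416: |R|=1.12008 >1
Stable set (-3.3000, 0).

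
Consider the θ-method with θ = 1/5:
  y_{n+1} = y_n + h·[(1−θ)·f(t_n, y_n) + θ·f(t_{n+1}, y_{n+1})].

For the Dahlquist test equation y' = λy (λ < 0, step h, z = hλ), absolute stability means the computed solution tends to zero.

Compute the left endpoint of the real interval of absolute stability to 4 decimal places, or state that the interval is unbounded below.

z* = -3.3333.

With y'=λy (z=hλ):
  y_{n+1} = y_n + z·[4/5·y_n + 1/5·y_{n+1}] ⇒ (1 − 1/5z)y_{n+1} = (1 + 4/5z)y_n
  so R(z) = (1 + 4/5z)/(1 − 1/5z).

Need |R(x)|<1, x<0.
x=-1.11: |R|=0.0917
R=−1: 1+4/5x = −1+1/5x ⇒ -3/5x=2 ⇒ x=2/(-3/5)=-3.3333
Confirm numerically:
  x=-3.032: |R|=0.88745 <1
  x=-2.782: |R|=0.78746 <1
  x=-2.482: |R|=0.65865 <1
  x=-2.360: |R|=0.60326 <1
  x=-3.432: |R|=1.03510 >1
  x=-3.372: |R|=1.01386 >1
So |R|<1 on (-3.3333, 0).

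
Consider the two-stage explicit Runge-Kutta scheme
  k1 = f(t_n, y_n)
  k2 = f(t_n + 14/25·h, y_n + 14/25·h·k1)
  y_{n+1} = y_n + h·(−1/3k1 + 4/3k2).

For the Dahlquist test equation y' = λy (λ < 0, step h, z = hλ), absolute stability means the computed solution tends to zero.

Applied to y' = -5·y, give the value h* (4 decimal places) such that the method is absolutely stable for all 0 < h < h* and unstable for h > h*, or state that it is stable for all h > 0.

(-1.3393,0); λ=-5 ⇒ h* = (75/56)/5 = 0.2679.

With y'=λy (z=hλ):
  k1=λy_n ⇒ h·k1=z·y_n;  k2=λ(1+14/25z)y_n ⇒ h·k2=z(1+14/25z)y_n
  y_{n+1}/y_n = 1 − 1/3z + 4/3z(1+14/25z) = 1 + z + 56/75z²
  Hence R(z) = 1 + z + 56/75z².

Need |R(x)|<1, x<0.
x=-0.54: |R|=0.6777
R=1: x+56/75x²=0 ⇒ x=−75/56=-1.3393; min R=1−1/(4·56/75)=0.6652>−1
Confirm numerically:
  x=-1.149: |R|=0.83675 <1
  x=-0.780: |R|=0.67427 <1
  x=-0.675: |R|=0.66520 <1
  x=-1.647: |R|=1.37841 >1
  x=-1.368: |R|=1.02933 >1
Interval (-1.3393, 0).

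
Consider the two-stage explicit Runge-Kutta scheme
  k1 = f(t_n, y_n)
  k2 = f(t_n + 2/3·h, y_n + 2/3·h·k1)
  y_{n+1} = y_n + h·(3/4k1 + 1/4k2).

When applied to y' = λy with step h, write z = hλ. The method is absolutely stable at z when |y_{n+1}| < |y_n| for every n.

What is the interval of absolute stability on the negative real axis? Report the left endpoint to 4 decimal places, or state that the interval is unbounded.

(-6.0000, 0).

With y'=λy (z=hλ):
  k1=λy_n ⇒ h·k1=z·y_n;  k2=λ(1+2/3z)y_n ⇒ h·k2=z(1+2/3z)y_n
  y_{n+1}/y_n = 1 + 3/4z + 1/4z(1+2/3z) = 1 + z + 1/6z²
  R(z) = 1 + z + 1/6z².

Solve |R(x)|<1 on ℝ⁻.
x=-1.17: |R|=0.0582
R=1: x+1/6x²=0 ⇒ x=−6=-6.0000; min R=1−1/(4·1/6)=-0.5000>−1
Confirm numerically:
  x=-5.090: |R|=0.22802 <1
  x=-3.476: |R|=0.46224 <1
  x=-2.531: |R|=0.46334 <1
  x=-6.564: |R|=1.61702 >1
  x=-6.545: |R|=1.59450 >1
  x=-6.029: |R|=1.02914 >1
Interval (-6.0000, 0).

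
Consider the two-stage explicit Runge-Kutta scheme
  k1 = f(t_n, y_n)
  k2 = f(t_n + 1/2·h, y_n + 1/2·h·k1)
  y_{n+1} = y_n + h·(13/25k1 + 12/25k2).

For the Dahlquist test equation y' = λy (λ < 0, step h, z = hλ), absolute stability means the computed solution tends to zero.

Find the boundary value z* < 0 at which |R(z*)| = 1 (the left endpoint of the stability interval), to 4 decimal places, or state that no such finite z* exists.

left endpoint -4.1667.

Test eqn y'=λy, z=hλ:
  k1=λy_n ⇒ h·k1=z·y_n;  k2=λ(1+1/2z)y_n ⇒ h·k2=z(1+1/2z)y_n
  y_{n+1}/y_n = 1 + 13/25z + 12/25z(1+1/2z) = 1 + z + 6/25z²
  ⇒ R(z) = 1 + z + 6/25z².

Solve |R(x)|<1 on ℝ⁻.
x=-1.31: |R|=0.1019
R=1: x+6/25x²=0 ⇒ x=−25/6=-4.1667; min R=1−1/(4·6/25)=-0.0417>−1
Confirm numerically:
  x=-3.111: |R|=0.21180 <1
  x=-2.834: |R|=0.09357 <1
  x=-2.016: |R|=0.04058 <1
  x=-1.949: |R|=0.03734 <1
  x=-4.719: |R|=1.62555 >1
  x=-4.423: |R|=1.27210 >1
  x=-4.283: |R|=1.11958 >1
So |R|<1 on (-4.1667, 0).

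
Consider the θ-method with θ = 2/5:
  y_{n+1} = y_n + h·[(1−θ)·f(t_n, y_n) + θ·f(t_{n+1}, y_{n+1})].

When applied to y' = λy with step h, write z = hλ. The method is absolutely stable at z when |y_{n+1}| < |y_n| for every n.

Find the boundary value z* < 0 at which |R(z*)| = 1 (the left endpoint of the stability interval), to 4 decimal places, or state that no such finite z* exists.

z* = -10.0000.

Test eqn y'=λy, z=hλ:
  y_{n+1} = y_n + z·[3/5·y_n + 2/5·y_{n+1}] ⇒ (1 − 2/5z)y_{n+1} = (1 + 3/5z)y_n
  ⇒ R(z) = (1 + 3/5z)/(1 − 2/5z).

Find x<0 with |R(x)|<1.
x=-1.19: |R|=0.1938
R=−1: 1+3/5x = −1+2/5x ⇒ -1/5x=2 ⇒ x=2/(-1/5)=-10.0000
Confirm numerically:
  x=-9.313: |R|=0.97092 <1
  x=-6.101: |R|=0.77334 <1
  x=-5.419: |R|=0.71076 <1
  x=-10.565: |R|=1.02162 >1
  x=-10.542: |R|=1.02078 >1
  x=-10.202: |R|=1.00795 >1
Stable set (-10.0000, 0).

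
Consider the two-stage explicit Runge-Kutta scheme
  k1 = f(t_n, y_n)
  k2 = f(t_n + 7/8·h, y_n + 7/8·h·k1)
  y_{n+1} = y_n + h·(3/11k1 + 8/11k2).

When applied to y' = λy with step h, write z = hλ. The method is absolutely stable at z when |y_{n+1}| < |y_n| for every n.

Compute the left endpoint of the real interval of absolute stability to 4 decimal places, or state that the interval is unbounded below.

z* = -1.5714.

Set f=λy, z=hλ:
  k1=λy_n ⇒ h·k1=z·y_n;  k2=λ(1+7/8z)y_n ⇒ h·k2=z(1+7/8z)y_n
  y_{n+1}/y_n = 1 + 3/11z + 8/11z(1+7/8z) = 1 + z + 7/11z²
  R(z) = 1 + z + 7/11z².

Need |R(x)|<1, x<0.
x=-1.16: |R|=0.6963
R=1: x+7/11x²=0 ⇒ x=−11/7=-1.5714; min R=1−1/(4·7/11)=0.6071>−1
Confirm numerically:
  x=-1.215: |R|=0.72442 <1
  x=-1.184: |R|=0.70809 <1
  x=-0.853: |R|=0.61002 <1
  x=-2.114: |R|=1.72991 >1
  x=-1.969: |R|=1.49816 >1
Stable set (-1.5714, 0).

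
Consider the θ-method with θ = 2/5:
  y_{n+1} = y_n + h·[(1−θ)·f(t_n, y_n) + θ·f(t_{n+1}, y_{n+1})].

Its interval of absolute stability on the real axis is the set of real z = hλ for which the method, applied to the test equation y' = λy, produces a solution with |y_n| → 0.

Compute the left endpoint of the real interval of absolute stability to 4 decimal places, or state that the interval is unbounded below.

With y'=λy (z=hλ):
  y_{n+1} = y_n + z·[3/5·y_n + 2/5·y_{n+1}] ⇒ (1 − 2/5z)y_{n+1} = (1 + 3/5z)y_n
  Hence R(z) = (1 + 3/5z)/(1 − 2/5z).

Find x<0 with |R(x)|<1.
x=-1.66: |R|=0.0024
R=−1: 1+3/5x = −1+2/5x ⇒ -1/5x=2 ⇒ x=2/(-1/5)=-10.0000
Confirm numerically:
  x=-9.753: |R|=0.98992 <1
  x=-9.023: |R|=0.95761 <1
  x=-5.128: |R|=0.68065 <1
  x=-10.380: |R|=1.01475 >1
  x=-10.264: |R|=1.01034 >1
  x=-10.041: |R|=1.00163 >1
So |R|<1 on (-10.0000, 0).

left endpoint -10.0000.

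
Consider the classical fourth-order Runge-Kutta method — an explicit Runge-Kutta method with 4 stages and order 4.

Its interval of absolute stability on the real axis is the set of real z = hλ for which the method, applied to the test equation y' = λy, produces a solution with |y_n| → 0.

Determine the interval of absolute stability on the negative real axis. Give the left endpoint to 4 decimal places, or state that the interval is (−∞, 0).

z∈(-2.7853,0).

Test eqn y'=λy, z=hλ:
  order 4, 4-stage ⇒ R(z)=1+z+z^2/2+z^3/6+z^4/24
  (e.g. R(-1.07)=0.35289, |R|=0.35289)

Solve |R(x)|<1 on ℝ⁻.
x=-1.07: |R|=0.3529
|R(-1.95)|=0.3179 |R(-1.82)|=0.2886 |R(-1.74)|=0.2777
Bisect:
  x_lo=-3.2603 |R|=1.9865  x_hi=-0.3641 |R|=0.6949
  mid=-1.81220 |R|=0.28732 →hi
  mid=-2.53627 |R|=0.68503 →hi
  mid=-2.89830 |R|=1.18419 →lo
  mid=-2.71729 |R|=0.90222 →hi
  mid=-2.80780 |R|=1.03446 →lo
  mid=-2.76254 |R|=0.96624 →hi
  mid=-2.78517 |R|=0.99981 →hi
  mid=-2.79648 |R|=1.01700 →lo
  mid=-2.79083 |R|=1.00837 →lo
  mid=-2.78800 |R|=1.00408 →lo
  ...
  [-2.78535,-2.78517] ⇒ x*=-2.7853
Interval (-2.7853, 0).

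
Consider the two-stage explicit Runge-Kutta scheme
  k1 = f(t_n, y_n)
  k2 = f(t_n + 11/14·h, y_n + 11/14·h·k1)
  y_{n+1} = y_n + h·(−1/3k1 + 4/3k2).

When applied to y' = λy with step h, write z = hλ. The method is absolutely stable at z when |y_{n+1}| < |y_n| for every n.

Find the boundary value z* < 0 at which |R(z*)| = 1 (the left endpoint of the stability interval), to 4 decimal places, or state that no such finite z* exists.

left endpoint -0.9545.

On y'=λy, z=hλ:
  k1=λy_n ⇒ h·k1=z·y_n;  k2=λ(1+11/14z)y_n ⇒ h·k2=z(1+11/14z)y_n
  y_{n+1}/y_n = 1 − 1/3z + 4/3z(1+11/14z) = 1 + z + 22/21z²
  R(z) = 1 + z + 22/21z².

Boundary: |R(x)|=1, x<0.
x=-1.28: |R|=1.4364
R=1: x+22/21x²=0 ⇒ x=−21/22=-0.9545; min R=1−1/(4·22/21)=0.7614>−1
Confirm numerically:
  x=-0.898: |R|=0.94680 <1
  x=-0.695: |R|=0.81103 <1
  x=-0.388: |R|=0.76971 <1
  x=-1.436: |R|=1.72429 >1
  x=-1.095: |R|=1.16112 >1
  x=-1.049: |R|=1.10380 >1
Stable set (-0.9545, 0).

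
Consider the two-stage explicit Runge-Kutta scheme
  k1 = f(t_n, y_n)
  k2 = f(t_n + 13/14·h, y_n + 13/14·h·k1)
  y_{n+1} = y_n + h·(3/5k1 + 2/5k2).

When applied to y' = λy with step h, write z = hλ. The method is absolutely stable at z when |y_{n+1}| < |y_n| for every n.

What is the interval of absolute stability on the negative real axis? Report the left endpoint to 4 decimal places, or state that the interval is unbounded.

Test eqn y'=λy, z=hλ:
  k1=λy_n ⇒ h·k1=z·y_n;  k2=λ(1+13/14z)y_n ⇒ h·k2=z(1+13/14z)y_n
  y_{n+1}/y_n = 1 + 3/5z + 2/5z(1+13/14z) = 1 + z + 13/35z²
  R(z) = 1 + z + 13/35z².

Need |R(x)|<1, x<0.
x=-1.39: |R|=0.3276
R=1: x+13/35x²=0 ⇒ x=−35/13=-2.6923; min R=1−1/(4·13/35)=0.3269>−1
Confirm numerically:
  x=-1.994: |R|=0.48281 <1
  x=-1.827: |R|=0.41280 <1
  x=-1.380: |R|=0.32735 <1
  x=-1.109: |R|=0.34781 <1
  x=-3.252: |R|=1.67604 >1
  x=-3.059: |R|=1.41664 >1
  x=-2.907: |R|=1.23181 >1
Stable set (-2.6923, 0).

(-2.6923, 0).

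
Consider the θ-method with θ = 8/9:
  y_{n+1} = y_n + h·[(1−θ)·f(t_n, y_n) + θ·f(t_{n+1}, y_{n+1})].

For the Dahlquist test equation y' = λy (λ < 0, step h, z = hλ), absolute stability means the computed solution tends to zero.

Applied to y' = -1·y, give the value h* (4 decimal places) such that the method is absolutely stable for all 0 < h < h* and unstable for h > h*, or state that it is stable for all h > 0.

Set f=λy, z=hλ:
  y_{n+1} = y_n + z·[1/9·y_n + 8/9·y_{n+1}] ⇒ (1 − 8/9z)y_{n+1} = (1 + 1/9z)y_n
  Hence R(z) = (1 + 1/9z)/(1 − 8/9z).

Boundary: |R(x)|=1, x<0.
x=-1.72: |R|=0.3199
x=-2: |R|=0.2800
x=-10: |R|=0.0112
x=-100: |R|=0.1125
θ=8/9≥1/2 ⇒ |1+1/9x|<|1−8/9x| ∀x<0 ⇒ stable on all of ℝ⁻.

interval (−∞, 0). Any h>0 works for λ=-1.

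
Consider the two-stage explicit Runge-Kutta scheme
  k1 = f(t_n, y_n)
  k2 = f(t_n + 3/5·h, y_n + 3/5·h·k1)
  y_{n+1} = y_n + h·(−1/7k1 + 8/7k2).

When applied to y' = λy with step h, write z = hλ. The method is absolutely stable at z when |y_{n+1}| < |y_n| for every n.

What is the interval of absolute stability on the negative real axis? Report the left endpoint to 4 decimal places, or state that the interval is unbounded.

Test eqn y'=λy, z=hλ:
  k1=λy_n ⇒ h·k1=z·y_n;  k2=λ(1+3/5z)y_n ⇒ h·k2=z(1+3/5z)y_n
  y_{n+1}/y_n = 1 − 1/7z + 8/7z(1+3/5z) = 1 + z + 24/35z²
  so R(z) = 1 + z + 24/35z².

Solve |R(x)|<1 on ℝ⁻.
x=-1.38: |R|=0.9259
R=1: x+24/35x²=0 ⇒ x=−35/24=-1.4583; min R=1−1/(4·24/35)=0.6354>−1
Confirm numerically:
  x=-1.409: |R|=0.95234 <1
  x=-1.357: |R|=0.90571 <1
  x=-0.832: |R|=0.64267 <1
  x=-1.989: |R|=1.72377 >1
  x=-1.820: |R|=1.45136 >1
  x=-1.671: |R|=1.24368 >1
Stable set (-1.4583, 0).

z∈(-1.4583,0).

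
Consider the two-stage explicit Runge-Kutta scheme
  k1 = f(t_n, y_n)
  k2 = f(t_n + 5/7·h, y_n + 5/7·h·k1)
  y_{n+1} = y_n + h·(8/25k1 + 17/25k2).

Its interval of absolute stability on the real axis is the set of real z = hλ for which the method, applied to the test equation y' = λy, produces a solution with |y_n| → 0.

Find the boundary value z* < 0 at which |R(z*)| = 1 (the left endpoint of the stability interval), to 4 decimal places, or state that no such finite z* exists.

With y'=λy (z=hλ):
  k1=λy_n ⇒ h·k1=z·y_n;  k2=λ(1+5/7z)y_n ⇒ h·k2=z(1+5/7z)y_n
  y_{n+1}/y_n = 1 + 8/25z + 17/25z(1+5/7z) = 1 + z + 17/35z²
  Hence R(z) = 1 + z + 17/35z².

Need |R(x)|<1, x<0.
x=-1.03: |R|=0.4853
R=1: x+17/35x²=0 ⇒ x=−35/17=-2.0588; min R=1−1/(4·17/35)=0.4853>−1
Confirm numerically:
  x=-1.927: |R|=0.87662 <1
  x=-1.178: |R|=0.49602 <1
  x=-0.854: |R|=0.50024 <1
  x=-2.509: |R|=1.54861 >1
  x=-2.174: |R|=1.12162 >1
  x=-2.108: |R|=1.05035 >1
So |R|<1 on (-2.0588, 0).

z* = -2.0588.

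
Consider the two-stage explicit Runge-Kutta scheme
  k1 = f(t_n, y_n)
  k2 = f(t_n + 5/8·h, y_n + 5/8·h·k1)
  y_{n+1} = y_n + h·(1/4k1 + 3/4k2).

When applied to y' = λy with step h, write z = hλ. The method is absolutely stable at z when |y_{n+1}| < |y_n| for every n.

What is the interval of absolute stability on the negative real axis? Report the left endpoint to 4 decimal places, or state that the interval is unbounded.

z∈(-2.1333,0).

Set f=λy, z=hλ:
  k1=λy_n ⇒ h·k1=z·y_n;  k2=λ(1+5/8z)y_n ⇒ h·k2=z(1+5/8z)y_n
  y_{n+1}/y_n = 1 + 1/4z + 3/4z(1+5/8z) = 1 + z + 15/32z²
  R(z) = 1 + z + 15/32z².

Need |R(x)|<1, x<0.
x=-1.56: |R|=0.5808
R=1: x+15/32x²=0 ⇒ x=−32/15=-2.1333; min R=1−1/(4·15/32)=0.4667>−1
Confirm numerically:
  x=-1.882: |R|=0.77828 <1
  x=-1.488: |R|=0.54988 <1
  x=-1.038: |R|=0.46705 <1
  x=-2.577: |R|=1.53594 >1
  x=-2.458: |R|=1.37408 >1
  x=-2.253: |R|=1.12638 >1
So |R|<1 on (-2.1333, 0).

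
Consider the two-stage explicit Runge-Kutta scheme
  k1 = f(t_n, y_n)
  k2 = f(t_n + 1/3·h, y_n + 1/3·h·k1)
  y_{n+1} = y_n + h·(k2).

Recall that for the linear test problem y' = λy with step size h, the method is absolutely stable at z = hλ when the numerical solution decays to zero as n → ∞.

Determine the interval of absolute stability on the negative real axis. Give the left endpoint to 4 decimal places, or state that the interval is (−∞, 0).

On y'=λy, z=hλ:
  k1=λy_n ⇒ h·k1=z·y_n;  k2=λ(1+1/3z)y_n ⇒ h·k2=z(1+1/3z)y_n
  y_{n+1}/y_n = 1 + z(1+1/3z) = 1 + z + 1/3z²
  R(z) = 1 + z + 1/3z².

Need |R(x)|<1, x<0.
x=-0.42: |R|=0.6388
R=1: x+1/3x²=0 ⇒ x=−3=-3.0000; min R=1−1/(4·1/3)=0.2500>−1
Confirm numerically:
  x=-2.537: |R|=0.60846 <1
  x=-1.514: |R|=0.25007 <1
  x=-1.311: |R|=0.26191 <1
  x=-3.325: |R|=1.36021 >1
  x=-3.281: |R|=1.30732 >1
So |R|<1 on (-3.0000, 0).

(-3.0000, 0).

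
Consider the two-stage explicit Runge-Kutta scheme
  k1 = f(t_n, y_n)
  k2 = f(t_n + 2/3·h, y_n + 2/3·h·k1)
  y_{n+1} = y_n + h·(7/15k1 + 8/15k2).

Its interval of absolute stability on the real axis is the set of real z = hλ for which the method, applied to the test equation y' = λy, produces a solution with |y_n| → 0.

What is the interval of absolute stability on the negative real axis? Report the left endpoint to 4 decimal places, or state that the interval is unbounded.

(-2.8125, 0).

On y'=λy, z=hλ:
  k1=λy_n ⇒ h·k1=z·y_n;  k2=λ(1+2/3z)y_n ⇒ h·k2=z(1+2/3z)y_n
  y_{n+1}/y_n = 1 + 7/15z + 8/15z(1+2/3z) = 1 + z + 16/45z²
  ⇒ R(z) = 1 + z + 16/45z².

Boundary: |R(x)|=1, x<0.
x=-1.25: |R|=0.3056
R=1: x+16/45x²=0 ⇒ x=−45/16=-2.8125; min R=1−1/(4·16/45)=0.2969>−1
Confirm numerically:
  x=-2.242: |R|=0.54522 <1
  x=-1.673: |R|=0.32217 <1
  x=-1.455: |R|=0.29772 <1
  x=-1.306: |R|=0.30045 <1
  x=-3.218: |R|=1.46396 >1
  x=-2.908: |R|=1.09874 >1
Stable set (-2.8125, 0).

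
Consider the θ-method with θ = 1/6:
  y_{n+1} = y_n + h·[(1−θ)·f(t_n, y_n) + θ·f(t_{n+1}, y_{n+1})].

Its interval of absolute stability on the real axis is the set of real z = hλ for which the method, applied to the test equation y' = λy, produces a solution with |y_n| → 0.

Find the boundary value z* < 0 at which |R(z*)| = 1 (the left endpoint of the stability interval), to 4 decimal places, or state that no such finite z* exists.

z* = -3.0000.

Test eqn y'=λy, z=hλ:
  y_{n+1} = y_n + z·[5/6·y_n + 1/6·y_{n+1}] ⇒ (1 − 1/6z)y_{n+1} = (1 + 5/6z)y_n
  ⇒ R(z) = (1 + 5/6z)/(1 − 1/6z).

Boundary: |R(x)|=1, x<0.
x=-1.53: |R|=0.2191
R=−1: 1+5/6x = −1+1/6x ⇒ -2/3x=2 ⇒ x=2/(-2/3)=-3.0000
Confirm numerically:
  x=-2.114: |R|=0.56322 <1
  x=-1.956: |R|=0.47511 <1
  x=-1.680: |R|=0.31250 <1
  x=-1.408: |R|=0.14039 <1
  x=-3.522: |R|=1.21928 >1
  x=-3.360: |R|=1.15385 >1
  x=-3.068: |R|=1.03000 >1
Interval (-3.0000, 0).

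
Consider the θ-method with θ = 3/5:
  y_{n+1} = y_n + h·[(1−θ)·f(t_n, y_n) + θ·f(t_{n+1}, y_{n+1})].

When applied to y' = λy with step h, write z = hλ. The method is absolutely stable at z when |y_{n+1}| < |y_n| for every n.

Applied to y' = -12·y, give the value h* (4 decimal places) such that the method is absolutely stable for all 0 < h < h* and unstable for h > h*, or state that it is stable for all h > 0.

unbounded; (−∞, 0). Any h>0 works for λ=-12.

With y'=λy (z=hλ):
  y_{n+1} = y_n + z·[2/5·y_n + 3/5·y_{n+1}] ⇒ (1 − 3/5z)y_{n+1} = (1 + 2/5z)y_n
  so R(z) = (1 + 2/5z)/(1 − 3/5z).

Find x<0 with |R(x)|<1.
x=-1.2: |R|=0.3023
x=-2: |R|=0.0909
x=-10: |R|=0.4286
x=-100: |R|=0.6393
θ=3/5≥1/2 ⇒ |1+2/5x|<|1−3/5x| ∀x<0 ⇒ interval (−∞,0).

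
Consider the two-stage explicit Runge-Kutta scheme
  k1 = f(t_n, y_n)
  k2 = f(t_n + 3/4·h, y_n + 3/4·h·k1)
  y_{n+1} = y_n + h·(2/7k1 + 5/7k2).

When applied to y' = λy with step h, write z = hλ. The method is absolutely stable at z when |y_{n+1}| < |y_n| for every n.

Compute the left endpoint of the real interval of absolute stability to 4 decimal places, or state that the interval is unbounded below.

Set f=λy, z=hλ:
  k1=λy_n ⇒ h·k1=z·y_n;  k2=λ(1+3/4z)y_n ⇒ h·k2=z(1+3/4z)y_n
  y_{n+1}/y_n = 1 + 2/7z + 5/7z(1+3/4z) = 1 + z + 15/28z²
  R(z) = 1 + z + 15/28z².

Find x<0 with |R(x)|<1.
x=-1.34: |R|=0.6219
R=1: x+15/28x²=0 ⇒ x=−28/15=-1.8667; min R=1−1/(4·15/28)=0.5333>−1
Confirm numerically:
  x=-1.434: |R|=0.66762 <1
  x=-1.349: |R|=0.62589 <1
  x=-1.142: |R|=0.55666 <1
  x=-2.164: |R|=1.34469 >1
  x=-2.028: |R|=1.17528 >1
  x=-1.946: |R|=1.08271 >1
Interval (-1.8667, 0).

z* = -1.8667.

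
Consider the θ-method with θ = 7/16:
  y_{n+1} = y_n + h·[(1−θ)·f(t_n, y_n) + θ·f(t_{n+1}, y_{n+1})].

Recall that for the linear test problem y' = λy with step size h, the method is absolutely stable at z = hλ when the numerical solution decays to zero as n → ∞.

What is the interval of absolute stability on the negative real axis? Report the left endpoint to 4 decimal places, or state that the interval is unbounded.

z∈(-16.0000,0).

With y'=λy (z=hλ):
  y_{n+1} = y_n + z·[9/16·y_n + 7/16·y_{n+1}] ⇒ (1 − 7/16z)y_{n+1} = (1 + 9/16z)y_n
  R(z) = (1 + 9/16z)/(1 − 7/16z).

Find x<0 with |R(x)|<1.
x=-1.32: |R|=0.1632
R=−1: 1+9/16x = −1+7/16x ⇒ -1/8x=2 ⇒ x=2/(-1/8)=-16.0000
Confirm numerically:
  x=-13.346: |R|=0.95149 <1
  x=-10.984: |R|=0.89200 <1
  x=-8.798: |R|=0.81435 <1
  x=-16.384: |R|=1.00588 >1
  x=-16.080: |R|=1.00124 >1
  x=-16.021: |R|=1.00033 >1
So |R|<1 on (-16.0000, 0).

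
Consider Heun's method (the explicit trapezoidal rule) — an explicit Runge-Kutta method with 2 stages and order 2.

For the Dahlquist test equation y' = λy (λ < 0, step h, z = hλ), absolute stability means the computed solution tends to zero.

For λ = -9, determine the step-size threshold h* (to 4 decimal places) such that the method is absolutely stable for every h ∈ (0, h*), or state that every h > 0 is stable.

On y'=λy, z=hλ:
  order 2, 2-stage ⇒ R(z)=1+z+z^2/2
  (e.g. R(-1.49)=0.62005, |R|=0.62005)

Boundary: |R(x)|=1, x<0.
x=-1.49: |R|=0.6200
|R(-2.38)|=1.4522 |R(-1.85)|=0.8613 |R(-1.26)|=0.5338
Bisect:
  x_lo=-2.8561 |R|=2.2226  x_hi=-0.1215 |R|=0.8858
  mid=-1.48883 |R|=0.61948 →hi
  mid=-2.17247 |R|=1.18734 →lo
  mid=-1.83065 |R|=0.84499 →hi
  mid=-2.00156 |R|=1.00156 →lo
  mid=-1.91610 |R|=0.91962 →hi
  mid=-1.95883 |R|=0.95968 →hi
  mid=-1.98020 |R|=0.98039 →hi
  mid=-1.99088 |R|=0.99092 →hi
  mid=-1.99622 |R|=0.99623 →hi
  mid=-1.99889 |R|=0.99889 →hi
  ...
  [-2.00006,-1.99989] ⇒ x*=-2.0000
So |R|<1 on (-2.0000, 0).

(-2.0000,0); λ=-9 ⇒ h* = 0.2222.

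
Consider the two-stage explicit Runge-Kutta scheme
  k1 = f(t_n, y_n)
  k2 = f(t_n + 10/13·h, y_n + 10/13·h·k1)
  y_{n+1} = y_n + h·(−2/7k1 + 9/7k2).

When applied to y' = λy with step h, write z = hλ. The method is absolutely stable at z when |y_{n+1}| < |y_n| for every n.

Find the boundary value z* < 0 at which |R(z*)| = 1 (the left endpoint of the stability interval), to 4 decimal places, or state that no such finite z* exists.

Test eqn y'=λy, z=hλ:
  k1=λy_n ⇒ h·k1=z·y_n;  k2=λ(1+10/13z)y_n ⇒ h·k2=z(1+10/13z)y_n
  y_{n+1}/y_n = 1 − 2/7z + 9/7z(1+10/13z) = 1 + z + 90/91z²
  so R(z) = 1 + z + 90/91z².

Need |R(x)|<1, x<0.
x=-0.51: |R|=0.7472
R=1: x+90/91x²=0 ⇒ x=−91/90=-1.0111; min R=1−1/(4·90/91)=0.7472>−1
Confirm numerically:
  x=-0.872: |R|=0.88003 <1
  x=-0.611: |R|=0.75822 <1
  x=-0.450: |R|=0.75027 <1
  x=-1.510: |R|=1.74504 >1
  x=-1.206: |R|=1.23245 >1
  x=-1.043: |R|=1.03289 >1
Stable set (-1.0111, 0).

left endpoint -1.0111.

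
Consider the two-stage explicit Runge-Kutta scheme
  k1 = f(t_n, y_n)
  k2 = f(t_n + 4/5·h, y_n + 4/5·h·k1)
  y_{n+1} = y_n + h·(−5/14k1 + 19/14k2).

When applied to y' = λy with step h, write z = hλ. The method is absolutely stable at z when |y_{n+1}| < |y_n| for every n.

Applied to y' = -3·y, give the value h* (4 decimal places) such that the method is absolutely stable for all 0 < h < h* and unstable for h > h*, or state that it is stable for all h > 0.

Set f=λy, z=hλ:
  k1=λy_n ⇒ h·k1=z·y_n;  k2=λ(1+4/5z)y_n ⇒ h·k2=z(1+4/5z)y_n
  y_{n+1}/y_n = 1 − 5/14z + 19/14z(1+4/5z) = 1 + z + 38/35z²
  Hence R(z) = 1 + z + 38/35z².

Find x<0 with |R(x)|<1.
x=-0.66: |R|=0.8129
R=1: x+38/35x²=0 ⇒ x=−35/38=-0.9211; min R=1−1/(4·38/35)=0.7697>−1
Confirm numerically:
  x=-0.746: |R|=0.85822 <1
  x=-0.524: |R|=0.77411 <1
  x=-0.404: |R|=0.77321 <1
  x=-1.229: |R|=1.41091 >1
  x=-1.213: |R|=1.38449 >1
  x=-0.984: |R|=1.06725 >1
So |R|<1 on (-0.9211, 0).

(-0.9211,0); λ=-3 ⇒ h* = (35/38)/3 = 0.3070.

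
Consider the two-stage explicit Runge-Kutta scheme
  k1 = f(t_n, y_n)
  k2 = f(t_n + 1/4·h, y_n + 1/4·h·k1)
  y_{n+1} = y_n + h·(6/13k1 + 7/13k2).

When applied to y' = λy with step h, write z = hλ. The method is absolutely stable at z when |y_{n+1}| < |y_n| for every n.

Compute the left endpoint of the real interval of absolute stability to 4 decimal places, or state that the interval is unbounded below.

z* = -7.4286.

With y'=λy (z=hλ):
  k1=λy_n ⇒ h·k1=z·y_n;  k2=λ(1+1/4z)y_n ⇒ h·k2=z(1+1/4z)y_n
  y_{n+1}/y_n = 1 + 6/13z + 7/13z(1+1/4z) = 1 + z + 7/52z²
  so R(z) = 1 + z + 7/52z².

Solve |R(x)|<1 on ℝ⁻.
x=-1.38: |R|=0.1236
R=1: x+7/52x²=0 ⇒ x=−52/7=-7.4286; min R=1−1/(4·7/52)=-0.8571>−1
Confirm numerically:
  x=-5.741: |R|=0.30420 <1
  x=-4.996: |R|=0.63600 <1
  x=-4.187: |R|=0.82706 <1
  x=-7.962: |R|=1.57173 >1
  x=-7.807: |R|=1.39771 >1
So |R|<1 on (-7.4286, 0).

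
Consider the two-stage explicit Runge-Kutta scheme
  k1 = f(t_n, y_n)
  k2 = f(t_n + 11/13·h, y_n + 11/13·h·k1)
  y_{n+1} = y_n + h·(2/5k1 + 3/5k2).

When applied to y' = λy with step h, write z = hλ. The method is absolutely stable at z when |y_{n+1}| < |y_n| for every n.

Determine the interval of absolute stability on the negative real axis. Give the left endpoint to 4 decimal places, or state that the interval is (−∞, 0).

On y'=λy, z=hλ:
  k1=λy_n ⇒ h·k1=z·y_n;  k2=λ(1+11/13z)y_n ⇒ h·k2=z(1+11/13z)y_n
  y_{n+1}/y_n = 1 + 2/5z + 3/5z(1+11/13z) = 1 + z + 33/65z²
  ⇒ R(z) = 1 + z + 33/65z².

Boundary: |R(x)|=1, x<0.
x=-1.39: |R|=0.5909
R=1: x+33/65x²=0 ⇒ x=−65/33=-1.9697; min R=1−1/(4·33/65)=0.5076>−1
Confirm numerically:
  x=-1.897: |R|=0.92999 <1
  x=-1.395: |R|=0.59298 <1
  x=-1.050: |R|=0.50973 <1
  x=-2.306: |R|=1.39372 >1
  x=-2.071: |R|=1.10651 >1
Interval (-1.9697, 0).

(-1.9697, 0).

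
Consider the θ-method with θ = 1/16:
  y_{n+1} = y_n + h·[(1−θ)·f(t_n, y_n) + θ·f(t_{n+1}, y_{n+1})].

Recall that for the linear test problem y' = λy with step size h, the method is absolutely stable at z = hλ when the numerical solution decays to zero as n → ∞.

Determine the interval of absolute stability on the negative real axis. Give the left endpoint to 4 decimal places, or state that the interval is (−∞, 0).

(-2.2857, 0).

On y'=λy, z=hλ:
  y_{n+1} = y_n + z·[15/16·y_n + 1/16·y_{n+1}] ⇒ (1 − 1/16z)y_{n+1} = (1 + 15/16z)y_n
  Hence R(z) = (1 + 15/16z)/(1 − 1/16z).

Solve |R(x)|<1 on ℝ⁻.
x=-0.42: |R|=0.5907
R=−1: 1+15/16x = −1+1/16x ⇒ -7/8x=2 ⇒ x=2/(-7/8)=-2.2857
Confirm numerically:
  x=-2.114: |R|=0.86728 <1
  x=-1.799: |R|=0.61717 <1
  x=-1.767: |R|=0.59126 <1
  x=-1.172: |R|=0.09201 <1
  x=-2.754: |R|=1.34958 >1
  x=-2.533: |R|=1.18680 >1
  x=-2.335: |R|=1.03763 >1
So |R|<1 on (-2.2857, 0).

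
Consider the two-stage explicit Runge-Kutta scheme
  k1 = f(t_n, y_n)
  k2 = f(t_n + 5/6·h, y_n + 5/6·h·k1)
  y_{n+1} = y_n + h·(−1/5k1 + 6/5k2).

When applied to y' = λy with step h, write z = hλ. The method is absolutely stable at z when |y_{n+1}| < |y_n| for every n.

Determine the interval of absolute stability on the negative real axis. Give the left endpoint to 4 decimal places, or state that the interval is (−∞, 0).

Set f=λy, z=hλ:
  k1=λy_n ⇒ h·k1=z·y_n;  k2=λ(1+5/6z)y_n ⇒ h·k2=z(1+5/6z)y_n
  y_{n+1}/y_n = 1 − 1/5z + 6/5z(1+5/6z) = 1 + z + z²
  ⇒ R(z) = 1 + z + z².

Find x<0 with |R(x)|<1.
x=-0.42: |R|=0.7564
R=1: x+1x²=0 ⇒ x=−1=-1.0000; min R=1−1/(4·1)=0.7500>−1
Confirm numerically:
  x=-0.763: |R|=0.81917 <1
  x=-0.652: |R|=0.77310 <1
  x=-0.473: |R|=0.75073 <1
  x=-1.329: |R|=1.43724 >1
  x=-1.091: |R|=1.09928 >1
So |R|<1 on (-1.0000, 0).

z∈(-1.0000,0).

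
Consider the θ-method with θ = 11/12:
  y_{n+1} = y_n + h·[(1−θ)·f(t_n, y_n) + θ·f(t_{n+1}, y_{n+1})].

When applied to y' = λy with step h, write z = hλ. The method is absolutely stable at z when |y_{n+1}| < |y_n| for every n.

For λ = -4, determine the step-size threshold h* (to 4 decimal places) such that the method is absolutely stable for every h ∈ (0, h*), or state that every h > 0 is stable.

On y'=λy, z=hλ:
  y_{n+1} = y_n + z·[1/12·y_n + 11/12·y_{n+1}] ⇒ (1 − 11/12z)y_{n+1} = (1 + 1/12z)y_n
  R(z) = (1 + 1/12z)/(1 − 11/12z).

Solve |R(x)|<1 on ℝ⁻.
x=-0.6: |R|=0.6129
x=-2: |R|=0.2941
x=-10: |R|=0.0164
x=-100: |R|=0.0791
θ=11/12≥1/2 ⇒ |1+1/12x|<|1−11/12x| ∀x<0 ⇒ stable on all of ℝ⁻.

(−∞, 0) — no finite endpoint. Any h>0 works for λ=-4.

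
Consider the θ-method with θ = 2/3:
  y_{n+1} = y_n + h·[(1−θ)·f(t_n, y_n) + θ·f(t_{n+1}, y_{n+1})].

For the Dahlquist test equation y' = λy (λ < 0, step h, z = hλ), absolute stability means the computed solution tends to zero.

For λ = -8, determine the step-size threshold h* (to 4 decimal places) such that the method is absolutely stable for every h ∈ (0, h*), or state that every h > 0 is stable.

On y'=λy, z=hλ:
  y_{n+1} = y_n + z·[1/3·y_n + 2/3·y_{n+1}] ⇒ (1 − 2/3z)y_{n+1} = (1 + 1/3z)y_n
  so R(z) = (1 + 1/3z)/(1 − 2/3z).

Solve |R(x)|<1 on ℝ⁻.
x=-0.86: |R|=0.4534
x=-2: |R|=0.1429
x=-10: |R|=0.3043
x=-100: |R|=0.4778
θ=2/3≥1/2 ⇒ |1+1/3x|<|1−2/3x| ∀x<0 ⇒ unbounded interval.

unbounded; (−∞, 0). Any h>0 works for λ=-8.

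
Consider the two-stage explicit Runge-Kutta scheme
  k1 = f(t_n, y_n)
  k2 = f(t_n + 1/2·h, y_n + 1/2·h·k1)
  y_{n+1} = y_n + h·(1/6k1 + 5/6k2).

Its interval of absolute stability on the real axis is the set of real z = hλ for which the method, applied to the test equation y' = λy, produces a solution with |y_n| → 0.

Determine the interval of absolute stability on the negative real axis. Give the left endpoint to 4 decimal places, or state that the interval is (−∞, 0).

With y'=λy (z=hλ):
  k1=λy_n ⇒ h·k1=z·y_n;  k2=λ(1+1/2z)y_n ⇒ h·k2=z(1+1/2z)y_n
  y_{n+1}/y_n = 1 + 1/6z + 5/6z(1+1/2z) = 1 + z + 5/12z²
  ⇒ R(z) = 1 + z + 5/12z².

Solve |R(x)|<1 on ℝ⁻.
x=-1.39: |R|=0.4150
R=1: x+5/12x²=0 ⇒ x=−12/5=-2.4000; min R=1−1/(4·5/12)=0.4000>−1
Confirm numerically:
  x=-2.102: |R|=0.73900 <1
  x=-1.266: |R|=0.40182 <1
  x=-1.001: |R|=0.41650 <1
  x=-2.944: |R|=1.66731 >1
  x=-2.932: |R|=1.64993 >1
  x=-2.552: |R|=1.16163 >1
Interval (-2.4000, 0).

z∈(-2.4000,0).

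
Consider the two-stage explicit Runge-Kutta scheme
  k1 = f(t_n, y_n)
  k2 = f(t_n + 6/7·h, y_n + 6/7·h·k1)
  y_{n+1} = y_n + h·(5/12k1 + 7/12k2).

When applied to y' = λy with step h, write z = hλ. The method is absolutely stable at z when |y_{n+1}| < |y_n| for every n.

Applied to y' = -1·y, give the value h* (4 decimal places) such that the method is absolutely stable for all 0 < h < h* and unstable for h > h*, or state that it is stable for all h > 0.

(-2.0000,0); λ=-1 ⇒ h* = (2)/1 = 2.0000.

With y'=λy (z=hλ):
  k1=λy_n ⇒ h·k1=z·y_n;  k2=λ(1+6/7z)y_n ⇒ h·k2=z(1+6/7z)y_n
  y_{n+1}/y_n = 1 + 5/12z + 7/12z(1+6/7z) = 1 + z + 1/2z²
  so R(z) = 1 + z + 1/2z².

Boundary: |R(x)|=1, x<0.
x=-1.27: |R|=0.5364
R=1: x+1/2x²=0 ⇒ x=−2=-2.0000; min R=1−1/(4·1/2)=0.5000>−1
Confirm numerically:
  x=-1.625: |R|=0.69531 <1
  x=-1.243: |R|=0.52952 <1
  x=-1.045: |R|=0.50101 <1
  x=-2.194: |R|=1.21282 >1
  x=-2.138: |R|=1.14752 >1
Stable set (-2.0000, 0).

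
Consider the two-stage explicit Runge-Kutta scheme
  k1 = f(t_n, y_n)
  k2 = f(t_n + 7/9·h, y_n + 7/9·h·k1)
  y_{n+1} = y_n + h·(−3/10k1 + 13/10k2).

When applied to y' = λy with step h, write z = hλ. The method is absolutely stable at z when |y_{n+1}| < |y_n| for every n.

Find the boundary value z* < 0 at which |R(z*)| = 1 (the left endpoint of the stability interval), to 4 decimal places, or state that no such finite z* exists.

z* = -0.9890.

With y'=λy (z=hλ):
  k1=λy_n ⇒ h·k1=z·y_n;  k2=λ(1+7/9z)y_n ⇒ h·k2=z(1+7/9z)y_n
  y_{n+1}/y_n = 1 − 3/10z + 13/10z(1+7/9z) = 1 + z + 91/90z²
  ⇒ R(z) = 1 + z + 91/90z².

Find x<0 with |R(x)|<1.
x=-0.88: |R|=0.9030
R=1: x+91/90x²=0 ⇒ x=−90/91=-0.9890; min R=1−1/(4·91/90)=0.7527>−1
Confirm numerically:
  x=-0.968: |R|=0.97944 <1
  x=-0.962: |R|=0.97373 <1
  x=-0.604: |R|=0.76487 <1
  x=-0.523: |R|=0.75357 <1
  x=-1.518: |R|=1.81193 >1
  x=-1.428: |R|=1.63384 >1
  x=-1.044: |R|=1.05805 >1
So |R|<1 on (-0.9890, 0).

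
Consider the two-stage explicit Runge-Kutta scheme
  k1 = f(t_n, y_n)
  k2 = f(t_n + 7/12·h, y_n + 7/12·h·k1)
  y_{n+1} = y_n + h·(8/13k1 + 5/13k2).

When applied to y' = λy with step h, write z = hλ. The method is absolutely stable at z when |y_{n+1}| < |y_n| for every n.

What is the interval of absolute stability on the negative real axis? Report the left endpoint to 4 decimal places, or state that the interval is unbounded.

(-4.4571, 0).

Set f=λy, z=hλ:
  k1=λy_n ⇒ h·k1=z·y_n;  k2=λ(1+7/12z)y_n ⇒ h·k2=z(1+7/12z)y_n
  y_{n+1}/y_n = 1 + 8/13z + 5/13z(1+7/12z) = 1 + z + 35/156z²
  ⇒ R(z) = 1 + z + 35/156z².

Need |R(x)|<1, x<0.
x=-1.68: |R|=0.0468
R=1: x+35/156x²=0 ⇒ x=−156/35=-4.4571; min R=1−1/(4·35/156)=-0.1143>−1
Confirm numerically:
  x=-3.744: |R|=0.40096 <1
  x=-3.234: |R|=0.11252 <1
  x=-3.055: |R|=0.03895 <1
  x=-2.638: |R|=0.07668 <1
  x=-4.868: |R|=1.44873 >1
  x=-4.536: |R|=1.08025 >1
Stable set (-4.4571, 0).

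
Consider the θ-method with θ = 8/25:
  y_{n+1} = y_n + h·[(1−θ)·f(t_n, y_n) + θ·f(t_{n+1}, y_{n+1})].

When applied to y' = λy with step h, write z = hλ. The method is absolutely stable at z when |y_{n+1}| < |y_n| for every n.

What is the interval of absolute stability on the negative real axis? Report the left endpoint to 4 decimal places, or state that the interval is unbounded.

With y'=λy (z=hλ):
  y_{n+1} = y_n + z·[17/25·y_n + 8/25·y_{n+1}] ⇒ (1 − 8/25z)y_{n+1} = (1 + 17/25z)y_n
  Hence R(z) = (1 + 17/25z)/(1 − 8/25z).

Solve |R(x)|<1 on ℝ⁻.
x=-0.38: |R|=0.6612
R=−1: 1+17/25x = −1+8/25x ⇒ -9/25x=2 ⇒ x=2/(-9/25)=-5.5556
Confirm numerically:
  x=-5.270: |R|=0.96173 <1
  x=-4.013: |R|=0.75688 <1
  x=-3.287: |R|=0.60198 <1
  x=-6.084: |R|=1.06456 >1
  x=-5.817: |R|=1.03289 >1
  x=-5.661: |R|=1.01350 >1
So |R|<1 on (-5.5556, 0).

z∈(-5.5556,0).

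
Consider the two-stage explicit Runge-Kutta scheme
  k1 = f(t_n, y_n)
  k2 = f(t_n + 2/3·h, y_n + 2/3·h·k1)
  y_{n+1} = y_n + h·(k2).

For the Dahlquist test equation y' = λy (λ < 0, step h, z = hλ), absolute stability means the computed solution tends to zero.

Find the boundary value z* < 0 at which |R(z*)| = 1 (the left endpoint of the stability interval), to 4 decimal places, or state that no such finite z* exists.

Test eqn y'=λy, z=hλ:
  k1=λy_n ⇒ h·k1=z·y_n;  k2=λ(1+2/3z)y_n ⇒ h·k2=z(1+2/3z)y_n
  y_{n+1}/y_n = 1 + z(1+2/3z) = 1 + z + 2/3z²
  so R(z) = 1 + z + 2/3z².

Need |R(x)|<1, x<0.
x=-0.69: |R|=0.6274
R=1: x+2/3x²=0 ⇒ x=−3/2=-1.5000; min R=1−1/(4·2/3)=0.6250>−1
Confirm numerically:
  x=-0.793: |R|=0.62623 <1
  x=-0.759: |R|=0.62505 <1
  x=-0.609: |R|=0.63825 <1
  x=-1.698: |R|=1.22414 >1
  x=-1.538: |R|=1.03896 >1
Stable set (-1.5000, 0).

z* = -1.5000.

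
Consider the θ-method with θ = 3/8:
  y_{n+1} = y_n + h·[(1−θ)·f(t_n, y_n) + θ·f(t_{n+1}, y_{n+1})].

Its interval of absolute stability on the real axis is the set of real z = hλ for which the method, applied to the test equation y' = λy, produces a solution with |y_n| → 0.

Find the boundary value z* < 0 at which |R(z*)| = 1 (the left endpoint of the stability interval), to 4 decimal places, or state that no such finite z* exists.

z* = -8.0000.

Test eqn y'=λy, z=hλ:
  y_{n+1} = y_n + z·[5/8·y_n + 3/8·y_{n+1}] ⇒ (1 − 3/8z)y_{n+1} = (1 + 5/8z)y_n
  so R(z) = (1 + 5/8z)/(1 − 3/8z).

Need |R(x)|<1, x<0.
x=-0.82: |R|=0.3728
R=−1: 1+5/8x = −1+3/8x ⇒ -1/4x=2 ⇒ x=2/(-1/4)=-8.0000
Confirm numerically:
  x=-7.880: |R|=0.99241 <1
  x=-7.186: |R|=0.94492 <1
  x=-5.063: |R|=0.74669 <1
  x=-4.217: |R|=0.63363 <1
  x=-8.585: |R|=1.03466 >1
  x=-8.087: |R|=1.00539 >1
Interval (-8.0000, 0).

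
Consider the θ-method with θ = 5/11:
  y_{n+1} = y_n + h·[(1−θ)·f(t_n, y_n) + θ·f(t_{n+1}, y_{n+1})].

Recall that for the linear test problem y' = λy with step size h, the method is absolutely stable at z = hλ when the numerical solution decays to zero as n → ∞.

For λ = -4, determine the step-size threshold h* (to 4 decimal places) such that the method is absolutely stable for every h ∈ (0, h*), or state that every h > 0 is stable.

(-22.0000,0); λ=-4 ⇒ h* = (22)/4 = 5.5000.

Test eqn y'=λy, z=hλ:
  y_{n+1} = y_n + z·[6/11·y_n + 5/11·y_{n+1}] ⇒ (1 − 5/11z)y_{n+1} = (1 + 6/11z)y_n
  Hence R(z) = (1 + 6/11z)/(1 − 5/11z).

Need |R(x)|<1, x<0.
x=-1.25: |R|=0.2029
R=−1: 1+6/11x = −1+5/11x ⇒ -1/11x=2 ⇒ x=2/(-1/11)=-22.0000
Confirm numerically:
  x=-17.073: |R|=0.94887 <1
  x=-13.582: |R|=0.89332 <1
  x=-11.596: |R|=0.84917 <1
  x=-22.217: |R|=1.00178 >1
  x=-22.168: |R|=1.00138 >1
Stable set (-22.0000, 0).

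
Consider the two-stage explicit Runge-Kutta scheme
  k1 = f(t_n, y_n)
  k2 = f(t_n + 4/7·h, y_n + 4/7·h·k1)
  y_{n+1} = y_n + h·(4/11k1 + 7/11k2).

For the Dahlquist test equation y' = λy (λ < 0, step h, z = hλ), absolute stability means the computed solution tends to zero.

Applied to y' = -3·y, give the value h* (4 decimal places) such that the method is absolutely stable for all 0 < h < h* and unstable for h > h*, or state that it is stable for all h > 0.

(-2.7500,0); λ=-3 ⇒ h* = (11/4)/3 = 0.9167.

With y'=λy (z=hλ):
  k1=λy_n ⇒ h·k1=z·y_n;  k2=λ(1+4/7z)y_n ⇒ h·k2=z(1+4/7z)y_n
  y_{n+1}/y_n = 1 + 4/11z + 7/11z(1+4/7z) = 1 + z + 4/11z²
  R(z) = 1 + z + 4/11z².

Find x<0 with |R(x)|<1.
x=-0.82: |R|=0.4245
R=1: x+4/11x²=0 ⇒ x=−11/4=-2.7500; min R=1−1/(4·4/11)=0.3125>−1
Confirm numerically:
  x=-2.025: |R|=0.46614 <1
  x=-1.912: |R|=0.41736 <1
  x=-1.263: |R|=0.31706 <1
  x=-3.280: |R|=1.63215 >1
  x=-3.278: |R|=1.62938 >1
  x=-3.205: |R|=1.53028 >1
Stable set (-2.7500, 0).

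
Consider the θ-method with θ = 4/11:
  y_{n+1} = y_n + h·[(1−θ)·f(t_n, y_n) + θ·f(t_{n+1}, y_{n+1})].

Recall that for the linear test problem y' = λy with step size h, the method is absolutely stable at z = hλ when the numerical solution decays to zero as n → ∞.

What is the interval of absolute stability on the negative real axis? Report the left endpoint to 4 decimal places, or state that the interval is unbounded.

Set f=λy, z=hλ:
  y_{n+1} = y_n + z·[7/11·y_n + 4/11·y_{n+1}] ⇒ (1 − 4/11z)y_{n+1} = (1 + 7/11z)y_n
  R(z) = (1 + 7/11z)/(1 − 4/11z).

Need |R(x)|<1, x<0.
x=-1.22: |R|=0.1549
R=−1: 1+7/11x = −1+4/11x ⇒ -3/11x=2 ⇒ x=2/(-3/11)=-7.3333
Confirm numerically:
  x=-7.045: |R|=0.97792 <1
  x=-6.033: |R|=0.88896 <1
  x=-5.171: |R|=0.79526 <1
  x=-4.946: |R|=0.76735 <1
  x=-7.637: |R|=1.02193 >1
  x=-7.521: |R|=1.01370 >1
  x=-7.357: |R|=1.00176 >1
Stable set (-7.3333, 0).

z∈(-7.3333,0).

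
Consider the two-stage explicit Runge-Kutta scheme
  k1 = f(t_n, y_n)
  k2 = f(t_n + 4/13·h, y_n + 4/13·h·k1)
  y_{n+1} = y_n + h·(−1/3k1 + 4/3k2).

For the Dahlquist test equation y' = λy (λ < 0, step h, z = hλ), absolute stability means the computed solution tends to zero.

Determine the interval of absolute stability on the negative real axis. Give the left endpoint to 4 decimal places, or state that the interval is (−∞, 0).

With y'=λy (z=hλ):
  k1=λy_n ⇒ h·k1=z·y_n;  k2=λ(1+4/13z)y_n ⇒ h·k2=z(1+4/13z)y_n
  y_{n+1}/y_n = 1 − 1/3z + 4/3z(1+4/13z) = 1 + z + 16/39z²
  Hence R(z) = 1 + z + 16/39z².

Boundary: |R(x)|=1, x<0.
x=-1.18: |R|=0.3912
R=1: x+16/39x²=0 ⇒ x=−39/16=-2.4375; min R=1−1/(4·16/39)=0.3906>−1
Confirm numerically:
  x=-2.055: |R|=0.67752 <1
  x=-1.831: |R|=0.54441 <1
  x=-1.597: |R|=0.44932 <1
  x=-1.305: |R|=0.39368 <1
  x=-2.902: |R|=1.55302 >1
  x=-2.816: |R|=1.43727 >1
  x=-2.796: |R|=1.41123 >1
Interval (-2.4375, 0).

z∈(-2.4375,0).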